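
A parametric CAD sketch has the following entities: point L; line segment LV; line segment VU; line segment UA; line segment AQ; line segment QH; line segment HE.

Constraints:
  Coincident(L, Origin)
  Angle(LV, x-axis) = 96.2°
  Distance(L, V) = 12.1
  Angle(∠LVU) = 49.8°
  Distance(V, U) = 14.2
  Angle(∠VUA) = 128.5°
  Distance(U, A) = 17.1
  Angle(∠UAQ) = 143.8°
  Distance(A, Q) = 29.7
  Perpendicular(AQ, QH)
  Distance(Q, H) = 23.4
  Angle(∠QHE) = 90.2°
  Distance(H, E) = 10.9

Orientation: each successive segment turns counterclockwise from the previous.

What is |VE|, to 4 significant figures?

33.18

L is at the origin; LV runs at 96.2° with length 12.1, so V = (-1.307, 12.03). ∠LVU = 49.8° gives VU at -133.6° from the x-axis; with |VU| = 14.2, U = (-11.10, 1.746). ∠VUA = 128.5° gives UA at -82.10° from the x-axis; with |UA| = 17.1, A = (-8.749, -15.19). ∠UAQ = 143.8° gives AQ at -45.90° from the x-axis; with |AQ| = 29.7, Q = (11.92, -36.52). AQ ⟂ QH, so QH runs at 44.10°; with |QH| = 23.4, H = (28.72, -20.24). ∠QHE = 90.2° gives HE at 133.9° from the x-axis; with |HE| = 10.9, E = (21.17, -12.38). Then |VE| = |E − V| = 33.18.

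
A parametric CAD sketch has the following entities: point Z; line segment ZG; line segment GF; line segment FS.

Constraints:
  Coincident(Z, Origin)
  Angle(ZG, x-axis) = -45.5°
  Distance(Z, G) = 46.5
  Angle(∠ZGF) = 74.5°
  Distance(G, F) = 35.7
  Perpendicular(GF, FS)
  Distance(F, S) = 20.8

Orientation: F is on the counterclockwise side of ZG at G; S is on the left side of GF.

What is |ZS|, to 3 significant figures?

33.4

∠ZGF = 74.5°, so GF runs at -45.5° + (180° − 74.5°) = 60.0° from the x-axis; with |GF| = 35.7, F = G + 35.7·(cos 60.0°, sin 60.0°) = (50.4, -2.25). GF ⟂ FS; with |FS| = 20.8 on the left of GF, S = F + 20.8·(-0.866, 0.500) = (32.4, 8.15). Then |ZS| = |S − Z| = 33.4.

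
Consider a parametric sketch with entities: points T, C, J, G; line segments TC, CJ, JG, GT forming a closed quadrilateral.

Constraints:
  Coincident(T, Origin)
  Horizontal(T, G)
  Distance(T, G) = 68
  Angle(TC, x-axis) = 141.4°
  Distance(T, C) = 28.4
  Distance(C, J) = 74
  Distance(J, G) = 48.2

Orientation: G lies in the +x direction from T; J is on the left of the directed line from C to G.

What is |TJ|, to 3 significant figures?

64.2

T is at the origin; TG is horizontal with |TG| = 68.0 and G in +x, so G = (68.0, 0). TC runs at 141.4° with |TC| = 28.4, so C = (-22.2, 17.7). J is determined by |CJ| = 74.0 and |JG| = 48.2 together: it lies at the intersection of circle(C, 74.0) and circle(G, 48.2). With |CG| = 91.9, the foot of the radical line on CG is 63.1 from C and the perpendicular offset is √(74.0² − 63.1²) = 38.6. Taking the left-of-CG solution: J = (47.2, 43.5).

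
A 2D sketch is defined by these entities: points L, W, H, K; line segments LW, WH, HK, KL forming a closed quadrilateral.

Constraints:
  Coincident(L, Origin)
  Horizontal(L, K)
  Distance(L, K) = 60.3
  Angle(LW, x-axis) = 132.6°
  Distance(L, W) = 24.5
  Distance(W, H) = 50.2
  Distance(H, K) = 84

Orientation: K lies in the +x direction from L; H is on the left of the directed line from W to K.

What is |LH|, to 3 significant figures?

63.5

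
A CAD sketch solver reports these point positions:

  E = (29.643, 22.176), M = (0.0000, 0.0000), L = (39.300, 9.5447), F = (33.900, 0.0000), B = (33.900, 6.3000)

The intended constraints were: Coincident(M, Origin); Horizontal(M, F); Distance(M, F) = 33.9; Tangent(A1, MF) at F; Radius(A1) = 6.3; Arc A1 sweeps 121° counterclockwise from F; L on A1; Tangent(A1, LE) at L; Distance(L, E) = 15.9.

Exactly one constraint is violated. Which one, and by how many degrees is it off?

Tangent(A1, LE) at L — off by 6.40°.

M = (0.00, 0.00) ✓; M.y = 0.00, F.y = 0.00 ✓; |MF| = 33.90 ✓; ∠(BF, FM) = 90.00° ✓; |BF| = 6.300 ✓; bearing(B→L) − bearing(B→F) = 121.0° ✓; |BL| = 6.300 ✓; ∠(BL, LE) = 83.60° ✗; |LE| = 15.90 ✓.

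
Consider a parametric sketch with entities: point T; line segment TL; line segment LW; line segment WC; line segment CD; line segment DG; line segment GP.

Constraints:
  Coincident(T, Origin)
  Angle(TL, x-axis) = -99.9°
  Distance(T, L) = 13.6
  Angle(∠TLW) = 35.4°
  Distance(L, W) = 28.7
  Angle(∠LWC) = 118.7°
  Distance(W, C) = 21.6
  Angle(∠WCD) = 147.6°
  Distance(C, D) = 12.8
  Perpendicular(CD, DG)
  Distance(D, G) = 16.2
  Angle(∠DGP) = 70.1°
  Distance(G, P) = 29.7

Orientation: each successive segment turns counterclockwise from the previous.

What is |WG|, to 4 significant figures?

31.38

T is at the origin; TL runs at -99.9° with length 13.6, so L = (-2.338, -13.40). ∠TLW = 35.4° gives LW at 44.70° from the x-axis; with |LW| = 28.7, W = (18.06, 6.790). ∠LWC = 118.7° gives WC at 106.0° from the x-axis; with |WC| = 21.6, C = (12.11, 27.55). ∠WCD = 147.6° gives CD at 138.4° from the x-axis; with |CD| = 12.8, D = (2.536, 36.05). The perpendicularity gives DG at right angles to CD, so DG runs at -131.6°; with |DG| = 16.2, G = (-8.219, 23.94). Then |WG| = |G − W| = 31.38.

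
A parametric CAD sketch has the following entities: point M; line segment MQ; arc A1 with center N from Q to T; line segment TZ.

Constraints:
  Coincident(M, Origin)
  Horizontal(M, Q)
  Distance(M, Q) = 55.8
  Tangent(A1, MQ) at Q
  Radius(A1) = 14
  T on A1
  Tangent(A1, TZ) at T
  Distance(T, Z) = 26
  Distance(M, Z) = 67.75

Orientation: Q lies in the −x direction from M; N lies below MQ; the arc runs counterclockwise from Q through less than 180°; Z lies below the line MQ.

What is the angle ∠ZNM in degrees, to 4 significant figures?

96.90°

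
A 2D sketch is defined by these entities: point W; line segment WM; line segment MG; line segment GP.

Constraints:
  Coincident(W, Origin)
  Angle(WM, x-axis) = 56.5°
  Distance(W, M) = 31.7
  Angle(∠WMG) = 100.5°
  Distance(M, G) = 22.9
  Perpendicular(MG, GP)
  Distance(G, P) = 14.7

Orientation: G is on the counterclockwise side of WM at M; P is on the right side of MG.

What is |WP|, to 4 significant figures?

54.10

∠WMG = 100.5°, so MG runs at 56.5° + (180° − 100.5°) = 136.0° from the x-axis; with |MG| = 22.9, G = M + 22.9·(cos 136.0°, sin 136.0°) = (1.024, 42.34). MG ⟂ GP; with |GP| = 14.7 on the right of MG, P = G + 14.7·(0.6947, 0.7193) = (11.23, 52.92). Then |WP| = |P − W| = 54.10.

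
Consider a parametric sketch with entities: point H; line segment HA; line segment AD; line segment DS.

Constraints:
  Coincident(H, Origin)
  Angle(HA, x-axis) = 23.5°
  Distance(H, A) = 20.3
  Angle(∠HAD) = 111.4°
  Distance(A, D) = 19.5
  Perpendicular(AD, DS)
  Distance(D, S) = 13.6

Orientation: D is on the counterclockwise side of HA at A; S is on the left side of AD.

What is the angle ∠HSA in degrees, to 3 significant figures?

46.0°

H is at the origin; HA runs at 23.5° with length 20.3, so A = 20.3·(cos 23.5°, sin 23.5°) = (18.6, 8.09). ∠HAD = 111.4°, so AD runs at 23.5° + (180° − 111.4°) = 92.1° from the x-axis; with |AD| = 19.5, D = A + 19.5·(cos 92.1°, sin 92.1°) = (17.9, 27.6). The perpendicularity gives DS at right angles to AD; with |DS| = 13.6 on the left of AD, S = D + 13.6·(-0.999, -0.0366) = (4.31, 27.1). Then cos ∠HSA = SH·SA / (|SH||SA|), giving 46.0°.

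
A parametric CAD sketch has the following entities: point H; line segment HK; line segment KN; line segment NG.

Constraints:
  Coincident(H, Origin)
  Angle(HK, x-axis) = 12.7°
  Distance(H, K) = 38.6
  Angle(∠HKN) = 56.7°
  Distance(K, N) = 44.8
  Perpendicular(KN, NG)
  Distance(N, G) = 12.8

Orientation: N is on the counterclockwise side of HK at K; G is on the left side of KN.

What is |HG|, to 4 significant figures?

30.60

H is at the origin; HK runs at 12.7° with length 38.6, so K = 38.6·(cos 12.7°, sin 12.7°) = (37.66, 8.486). ∠HKN = 56.7°, so KN runs at 12.7° + (180° − 56.7°) = 136.0° from the x-axis; with |KN| = 44.8, N = K + 44.8·(cos 136.0°, sin 136.0°) = (5.429, 39.61). KN ⟂ NG; with |NG| = 12.8 on the left of KN, G = N + 12.8·(-0.6947, -0.7193) = (-3.462, 30.40). Then |HG| = |G − H| = 30.60.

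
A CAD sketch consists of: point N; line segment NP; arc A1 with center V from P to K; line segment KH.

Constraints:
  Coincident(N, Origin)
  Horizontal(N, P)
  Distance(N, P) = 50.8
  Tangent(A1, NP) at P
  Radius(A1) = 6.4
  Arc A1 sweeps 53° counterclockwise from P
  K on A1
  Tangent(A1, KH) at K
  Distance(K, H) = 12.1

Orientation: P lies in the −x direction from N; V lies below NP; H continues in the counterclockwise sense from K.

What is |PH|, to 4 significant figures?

17.40

N is at the origin; NP is horizontal with |NP| = 50.8 and P on the −x side, so P = (-50.80, 0.000). A1 meets NP tangentially, so VP is at right angles to NP, so V = P + (0, -6.4) = (-50.80, -6.400). On A1, P sits at bearing 90° from V; a 53° counterclockwise sweep puts K at bearing 143°, so K = V + 6.4·(cos 143°, sin 143°) = (-55.91, -2.548). Since A1 is tangent to KH there, VK ⟂ KH, so KH runs along (−sin 143°, cos 143°); with |KH| = 12.1, H = (-63.19, -12.21). Then |PH| = |H − P| = 17.40.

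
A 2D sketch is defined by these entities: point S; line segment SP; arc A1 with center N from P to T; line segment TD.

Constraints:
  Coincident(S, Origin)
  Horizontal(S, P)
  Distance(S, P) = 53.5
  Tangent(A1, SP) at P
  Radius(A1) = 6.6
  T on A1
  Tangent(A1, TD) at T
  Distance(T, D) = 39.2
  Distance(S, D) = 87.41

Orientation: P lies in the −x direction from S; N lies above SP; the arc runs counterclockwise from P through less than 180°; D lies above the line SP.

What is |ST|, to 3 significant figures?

50.6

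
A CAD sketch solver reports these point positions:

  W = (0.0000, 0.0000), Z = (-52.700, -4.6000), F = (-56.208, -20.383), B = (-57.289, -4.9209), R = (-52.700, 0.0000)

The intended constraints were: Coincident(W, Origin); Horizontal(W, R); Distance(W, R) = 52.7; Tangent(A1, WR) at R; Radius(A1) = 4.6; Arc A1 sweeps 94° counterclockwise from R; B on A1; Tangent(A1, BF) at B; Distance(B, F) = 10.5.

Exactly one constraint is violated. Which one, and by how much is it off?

Distance(B, F) = 10.5 — off by 5.00.

W = (0.00, 0.00) ✓; W.y = 0.00, R.y = 0.00 ✓; |WR| = 52.70 ✓; ∠(ZR, RW) = 90.00° ✓; |ZR| = 4.600 ✓; bearing(Z→B) − bearing(Z→R) = 94.00° ✓; |ZB| = 4.600 ✓; ∠(ZB, BF) = 90.00° ✓; |BF| = 15.50 ✗.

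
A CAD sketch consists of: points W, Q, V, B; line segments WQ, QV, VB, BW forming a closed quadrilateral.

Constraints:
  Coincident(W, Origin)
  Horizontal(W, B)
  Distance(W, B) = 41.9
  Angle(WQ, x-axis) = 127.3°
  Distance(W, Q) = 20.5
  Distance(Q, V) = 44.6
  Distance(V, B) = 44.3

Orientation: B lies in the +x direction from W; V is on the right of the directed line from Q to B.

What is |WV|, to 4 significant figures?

25.22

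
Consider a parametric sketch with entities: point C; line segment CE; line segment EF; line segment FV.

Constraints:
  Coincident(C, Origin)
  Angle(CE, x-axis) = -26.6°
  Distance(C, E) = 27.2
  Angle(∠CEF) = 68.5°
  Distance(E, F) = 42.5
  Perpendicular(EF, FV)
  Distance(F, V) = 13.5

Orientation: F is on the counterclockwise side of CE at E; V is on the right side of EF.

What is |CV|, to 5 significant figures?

50.639

C is at the origin; CE runs at -26.6° with length 27.2, so E = 27.2·(cos -26.6°, sin -26.6°) = (24.321, -12.179). ∠CEF = 68.5°, so EF runs at -26.6° + (180° − 68.5°) = 84.900° from the x-axis; with |EF| = 42.5, F = E + 42.5·(cos 84.900°, sin 84.900°) = (28.099, 30.153). EF ⟂ FV; with |FV| = 13.5 on the right of EF, V = F + 13.5·(0.99604, -0.088894) = (41.546, 28.953). Then |CV| = |V − C| = 50.639.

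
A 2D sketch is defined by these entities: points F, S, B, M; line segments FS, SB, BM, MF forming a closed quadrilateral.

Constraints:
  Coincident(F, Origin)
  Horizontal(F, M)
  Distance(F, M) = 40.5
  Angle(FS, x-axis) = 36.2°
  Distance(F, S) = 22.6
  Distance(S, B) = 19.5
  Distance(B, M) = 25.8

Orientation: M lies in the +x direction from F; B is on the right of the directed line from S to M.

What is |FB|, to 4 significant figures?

16.50

Checks: |SB| = 19.50 ✓; |BM| = 25.80 ✓.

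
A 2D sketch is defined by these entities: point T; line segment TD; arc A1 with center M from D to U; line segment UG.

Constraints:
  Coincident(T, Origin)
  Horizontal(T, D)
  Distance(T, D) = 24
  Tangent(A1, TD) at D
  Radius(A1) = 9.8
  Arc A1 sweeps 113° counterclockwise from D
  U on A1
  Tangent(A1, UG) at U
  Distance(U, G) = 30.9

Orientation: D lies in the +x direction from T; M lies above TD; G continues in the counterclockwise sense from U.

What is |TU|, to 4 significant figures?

35.72

T is at the origin; T and D share the same y with |TD| = 24.0 and D on the +x side, so D = (24.00, 0.000). The tangent condition forces MD to be normal to TD, so M = D + (0, 9.8) = (24.00, 9.800). On A1, D sits at bearing -90° from M; a 113° counterclockwise sweep puts U at bearing 23°, so U = M + 9.8·(cos 23°, sin 23°) = (33.02, 13.63). Then |TU| = |U − T| = 35.72.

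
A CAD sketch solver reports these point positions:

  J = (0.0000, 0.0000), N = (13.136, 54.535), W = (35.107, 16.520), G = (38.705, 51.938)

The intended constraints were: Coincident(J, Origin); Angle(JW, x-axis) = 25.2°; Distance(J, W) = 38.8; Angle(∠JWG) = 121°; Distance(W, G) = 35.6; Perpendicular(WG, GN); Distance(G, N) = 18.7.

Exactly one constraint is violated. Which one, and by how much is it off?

Distance(G, N) = 18.7 — off by 7.00.

J = (0.00, 0.00) ✓; JW at 25.20° ✓; |JW| = 38.80 ✓; ∠JWG = 121.0° ✓; |WG| = 35.60 ✓; ∠(WG, GN) = 90.00° ✓; |GN| = 25.70 ✗.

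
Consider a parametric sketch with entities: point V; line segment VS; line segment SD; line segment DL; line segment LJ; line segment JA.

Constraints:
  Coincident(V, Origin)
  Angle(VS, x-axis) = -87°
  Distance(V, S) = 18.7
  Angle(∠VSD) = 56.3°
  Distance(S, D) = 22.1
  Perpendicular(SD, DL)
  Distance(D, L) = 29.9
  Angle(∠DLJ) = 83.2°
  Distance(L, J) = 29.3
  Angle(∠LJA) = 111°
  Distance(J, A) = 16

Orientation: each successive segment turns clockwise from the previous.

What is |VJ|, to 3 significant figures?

20.5

The perpendicularity gives DL at right angles to SD, so DL runs at 59.3°; with |DL| = 29.9, L = (-2.76, 18.3). ∠DLJ = 83.2° gives LJ at -37.5° from the x-axis; with |LJ| = 29.3, J = (20.5, 0.481). Then |VJ| = |J − V| = 20.5.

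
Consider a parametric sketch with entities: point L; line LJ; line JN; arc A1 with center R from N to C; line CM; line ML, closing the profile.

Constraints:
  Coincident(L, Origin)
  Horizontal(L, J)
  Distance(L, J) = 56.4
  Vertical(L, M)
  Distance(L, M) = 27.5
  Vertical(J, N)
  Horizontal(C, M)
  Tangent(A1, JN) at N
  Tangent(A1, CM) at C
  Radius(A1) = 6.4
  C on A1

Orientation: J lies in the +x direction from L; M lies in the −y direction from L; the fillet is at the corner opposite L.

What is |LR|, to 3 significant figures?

54.3

L is at the origin; LJ is horizontal with |LJ| = 56.4 and J on the +x side, so J = (56.4, 0.00). L and M share the same x with |LM| = 27.5 and M on the −y side, so M = (0.00, -27.5). The virtual corner opposite L is at (56.4, -27.5). Since A1 is tangent to JN there, RN ⟂ JN and A1 meets CM tangentially, so RC is at right angles to CM, with radius 6.4, so the center R sits 6.4 in from both sides at R = (50.0, -21.1). Then |LR| = |R − L| = 54.3.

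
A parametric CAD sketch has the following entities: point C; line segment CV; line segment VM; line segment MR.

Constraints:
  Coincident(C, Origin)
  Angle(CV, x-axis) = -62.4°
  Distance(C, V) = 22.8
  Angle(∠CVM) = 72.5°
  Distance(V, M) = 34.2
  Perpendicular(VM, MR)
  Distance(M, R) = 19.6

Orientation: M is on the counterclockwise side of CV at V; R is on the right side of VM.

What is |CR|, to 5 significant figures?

49.569

C is at the origin; CV runs at -62.4° with length 22.8, so V = 22.8·(cos -62.4°, sin -62.4°) = (10.563, -20.205). ∠CVM = 72.5°, so VM runs at -62.4° + (180° − 72.5°) = 45.100° from the x-axis; with |VM| = 34.2, M = V + 34.2·(cos 45.100°, sin 45.100°) = (34.704, 4.0198). The perpendicularity gives MR at right angles to VM; with |MR| = 19.6 on the right of VM, R = M + 19.6·(0.70834, -0.70587) = (48.587, -9.8153). Then |CR| = |R − C| = 49.569.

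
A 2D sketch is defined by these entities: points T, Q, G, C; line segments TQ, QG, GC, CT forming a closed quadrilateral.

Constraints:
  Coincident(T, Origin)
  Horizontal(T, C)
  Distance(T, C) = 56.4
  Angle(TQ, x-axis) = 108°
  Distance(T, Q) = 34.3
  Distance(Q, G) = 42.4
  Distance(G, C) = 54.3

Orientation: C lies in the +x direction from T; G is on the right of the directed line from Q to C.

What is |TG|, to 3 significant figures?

8.10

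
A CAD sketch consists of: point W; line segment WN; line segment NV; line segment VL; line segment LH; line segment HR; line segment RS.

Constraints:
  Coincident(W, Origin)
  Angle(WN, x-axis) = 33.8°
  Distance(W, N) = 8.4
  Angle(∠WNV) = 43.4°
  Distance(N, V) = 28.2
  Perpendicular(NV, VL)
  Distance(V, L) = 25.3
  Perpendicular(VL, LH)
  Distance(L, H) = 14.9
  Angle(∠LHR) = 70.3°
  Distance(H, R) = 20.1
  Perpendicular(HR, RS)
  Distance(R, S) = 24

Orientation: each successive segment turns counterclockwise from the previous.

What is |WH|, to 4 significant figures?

20.81

W is at the origin; WN runs at 33.8° with length 8.4, so N = (6.980, 4.673). ∠WNV = 43.4° gives NV at 170.4° from the x-axis; with |NV| = 28.2, V = (-20.82, 9.376). NV is perpendicular to VL, so VL runs at -99.60°; with |VL| = 25.3, L = (-25.04, -15.57). VL is perpendicular to LH, so LH runs at -9.600°; with |LH| = 14.9, H = (-10.35, -18.05). Then |WH| = |H − W| = 20.81.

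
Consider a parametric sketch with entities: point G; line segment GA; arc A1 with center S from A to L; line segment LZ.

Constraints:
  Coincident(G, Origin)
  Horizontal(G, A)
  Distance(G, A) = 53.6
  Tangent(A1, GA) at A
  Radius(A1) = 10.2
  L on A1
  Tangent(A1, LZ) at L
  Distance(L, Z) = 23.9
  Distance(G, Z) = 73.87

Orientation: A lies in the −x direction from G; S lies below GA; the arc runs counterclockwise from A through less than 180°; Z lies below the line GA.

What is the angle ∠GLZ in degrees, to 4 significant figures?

103.8°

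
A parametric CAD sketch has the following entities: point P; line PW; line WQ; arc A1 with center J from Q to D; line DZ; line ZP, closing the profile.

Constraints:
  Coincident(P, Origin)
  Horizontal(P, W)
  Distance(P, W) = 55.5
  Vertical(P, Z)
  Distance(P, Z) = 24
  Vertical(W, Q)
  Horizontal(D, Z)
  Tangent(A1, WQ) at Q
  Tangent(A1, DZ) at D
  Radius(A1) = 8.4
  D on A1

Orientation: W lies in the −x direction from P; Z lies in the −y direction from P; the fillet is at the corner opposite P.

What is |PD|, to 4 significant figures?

52.86

P is at the origin; P and W share the same y with |PW| = 55.5 and W on the −x side, so W = (-55.50, 0.000). PZ is vertical with |PZ| = 24.0 and Z on the −y side, so Z = (0.000, -24.00). The virtual corner opposite P is at (-55.50, -24.00). The tangent condition forces JQ to be normal to WQ and A1 meets DZ tangentially, so JD is at right angles to DZ, with radius 8.4, so the center J sits 8.4 in from both sides at J = (-47.10, -15.60). That places the tangent points at Q = (-55.50, -15.60) on WQ and D = (-47.10, -24.00) on DZ. Then |PD| = |D − P| = 52.86.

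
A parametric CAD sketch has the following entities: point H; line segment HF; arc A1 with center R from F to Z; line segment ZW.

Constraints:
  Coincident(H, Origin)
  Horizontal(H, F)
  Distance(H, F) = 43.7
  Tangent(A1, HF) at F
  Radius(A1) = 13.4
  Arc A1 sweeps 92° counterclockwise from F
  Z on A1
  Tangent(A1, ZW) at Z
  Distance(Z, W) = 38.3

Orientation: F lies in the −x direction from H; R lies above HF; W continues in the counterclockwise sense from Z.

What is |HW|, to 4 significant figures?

61.00

H is at the origin; HF is horizontal with |HF| = 43.7 and F on the −x side, so F = (-43.70, 0.000). Tangency of A1 to HF means the radius RF is perpendicular to HF, so R = F + (0, 13.4) = (-43.70, 13.40). On A1, F sits at bearing -90° from R; a 92° counterclockwise sweep puts Z at bearing 2°, so Z = R + 13.4·(cos 2°, sin 2°) = (-30.31, 13.87). Since A1 is tangent to ZW there, RZ ⟂ ZW, so ZW runs along (−sin 2°, cos 2°); with |ZW| = 38.3, W = (-31.64, 52.14). Then |HW| = |W − H| = 61.00.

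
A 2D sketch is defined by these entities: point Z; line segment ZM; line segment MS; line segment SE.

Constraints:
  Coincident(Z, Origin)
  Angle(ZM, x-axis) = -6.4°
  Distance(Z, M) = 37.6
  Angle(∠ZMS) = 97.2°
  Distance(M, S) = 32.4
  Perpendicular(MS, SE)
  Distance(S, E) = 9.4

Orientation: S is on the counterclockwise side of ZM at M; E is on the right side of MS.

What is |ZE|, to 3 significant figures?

59.7

Z is at the origin; ZM runs at -6.4° with length 37.6, so M = 37.6·(cos -6.4°, sin -6.4°) = (37.4, -4.19). ∠ZMS = 97.2°, so MS runs at -6.4° + (180° − 97.2°) = 76.4° from the x-axis; with |MS| = 32.4, S = M + 32.4·(cos 76.4°, sin 76.4°) = (45.0, 27.3). The perpendicularity gives SE at right angles to MS; with |SE| = 9.4 on the right of MS, E = S + 9.4·(0.972, -0.235) = (54.1, 25.1). Then |ZE| = |E − Z| = 59.7.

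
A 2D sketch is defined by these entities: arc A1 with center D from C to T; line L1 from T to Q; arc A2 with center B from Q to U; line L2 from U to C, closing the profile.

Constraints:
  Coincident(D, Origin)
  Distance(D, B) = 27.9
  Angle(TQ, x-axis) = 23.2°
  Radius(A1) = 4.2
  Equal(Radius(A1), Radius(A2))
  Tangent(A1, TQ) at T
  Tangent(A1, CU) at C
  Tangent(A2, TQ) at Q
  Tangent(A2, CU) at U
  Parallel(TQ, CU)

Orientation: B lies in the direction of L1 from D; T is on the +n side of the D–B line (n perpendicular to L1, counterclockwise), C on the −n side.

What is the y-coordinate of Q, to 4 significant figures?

14.85

The slot axis is L1's direction at 23.2°, so u = (cos 23.2°, sin 23.2°) = (0.9191, 0.3939) and n = (−sin 23.2°, cos 23.2°) = (-0.3939, 0.9191). D is at the origin and B lies 27.9 along u from D, so B = 27.9·u = (25.64, 10.99). Tangency of A1 to both parallel lines with radius 4.2 puts T and C at D ± 4.2·n: T = (-1.655, 3.860), C = (1.655, -3.860). Equal radii place Q and U the same way about B: Q = B + 4.2·n = (23.99, 14.85), U = B − 4.2·n = (27.30, 7.131). So Q.y = 14.85.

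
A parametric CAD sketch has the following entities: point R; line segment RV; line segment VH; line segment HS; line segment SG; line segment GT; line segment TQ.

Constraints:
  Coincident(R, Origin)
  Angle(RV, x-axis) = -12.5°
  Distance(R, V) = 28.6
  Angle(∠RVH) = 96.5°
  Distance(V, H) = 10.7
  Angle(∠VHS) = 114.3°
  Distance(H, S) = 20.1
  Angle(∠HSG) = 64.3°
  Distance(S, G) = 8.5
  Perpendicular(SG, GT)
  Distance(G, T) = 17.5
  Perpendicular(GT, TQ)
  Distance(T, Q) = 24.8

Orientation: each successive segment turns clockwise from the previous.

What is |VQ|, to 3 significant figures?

35.7

SG is perpendicular to GT, so GT runs at -7.40°; with |GT| = 17.5, T = (26.2, -17.0). GT is perpendicular to TQ, so TQ runs at -97.4°; with |TQ| = 24.8, Q = (23.0, -41.6). Then |VQ| = |Q − V| = 35.7.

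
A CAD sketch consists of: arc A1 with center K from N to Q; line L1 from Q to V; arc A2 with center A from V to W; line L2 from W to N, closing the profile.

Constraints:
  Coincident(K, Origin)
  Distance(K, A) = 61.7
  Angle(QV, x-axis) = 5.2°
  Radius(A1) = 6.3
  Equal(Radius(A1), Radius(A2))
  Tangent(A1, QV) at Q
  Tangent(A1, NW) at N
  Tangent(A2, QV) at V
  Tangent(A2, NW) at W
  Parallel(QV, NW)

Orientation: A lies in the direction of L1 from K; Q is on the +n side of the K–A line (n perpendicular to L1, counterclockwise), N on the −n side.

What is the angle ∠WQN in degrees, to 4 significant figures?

78.46°

The slot axis is L1's direction at 5.2°, so u = (cos 5.2°, sin 5.2°) = (0.9959, 0.09063) and n = (−sin 5.2°, cos 5.2°) = (-0.09063, 0.9959). K is at the origin and A lies 61.7 along u from K, so A = 61.7·u = (61.45, 5.592). Tangency of A1 to both parallel lines with radius 6.3 puts Q and N at K ± 6.3·n: Q = (-0.5710, 6.274), N = (0.5710, -6.274). Equal radii place V and W the same way about A: V = A + 6.3·n = (60.88, 11.87), W = A − 6.3·n = (62.02, -0.6820). Then cos ∠WQN = QW·QN / (|QW||QN|), giving 78.46°.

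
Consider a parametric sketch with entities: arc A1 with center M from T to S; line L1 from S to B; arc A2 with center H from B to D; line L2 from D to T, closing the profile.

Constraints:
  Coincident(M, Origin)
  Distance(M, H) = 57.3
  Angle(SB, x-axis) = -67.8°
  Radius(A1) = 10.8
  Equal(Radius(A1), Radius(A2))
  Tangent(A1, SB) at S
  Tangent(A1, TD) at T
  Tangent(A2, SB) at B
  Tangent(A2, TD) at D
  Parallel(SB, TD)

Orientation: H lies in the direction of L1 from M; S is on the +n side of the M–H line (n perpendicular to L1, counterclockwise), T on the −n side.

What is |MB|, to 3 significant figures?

58.3

The slot axis is L1's direction at -67.8°, so u = (cos -67.8°, sin -67.8°) = (0.378, -0.926) and n = (−sin -67.8°, cos -67.8°) = (0.926, 0.378). M is at the origin and H lies 57.3 along u from M, so H = 57.3·u = (21.7, -53.1). Tangency of A1 to both parallel lines with radius 10.8 puts S and T at M ± 10.8·n: S = (10.0, 4.08), T = (-10.0, -4.08). Equal radii place B and D the same way about H: B = H + 10.8·n = (31.6, -49.0), D = H − 10.8·n = (11.7, -57.1). Then |MB| = |B − M| = 58.3.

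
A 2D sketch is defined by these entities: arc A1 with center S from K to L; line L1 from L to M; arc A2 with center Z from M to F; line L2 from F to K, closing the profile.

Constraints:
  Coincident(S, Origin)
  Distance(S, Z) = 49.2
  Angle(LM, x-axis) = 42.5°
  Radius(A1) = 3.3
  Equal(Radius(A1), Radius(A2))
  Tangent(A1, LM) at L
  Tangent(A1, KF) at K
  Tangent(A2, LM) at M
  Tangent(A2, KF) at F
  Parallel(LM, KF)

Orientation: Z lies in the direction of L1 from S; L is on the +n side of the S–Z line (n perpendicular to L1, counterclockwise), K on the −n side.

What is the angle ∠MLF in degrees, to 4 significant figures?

7.640°

The slot axis is L1's direction at 42.5°, so u = (cos 42.5°, sin 42.5°) = (0.7373, 0.6756) and n = (−sin 42.5°, cos 42.5°) = (-0.6756, 0.7373). S is at the origin and Z lies 49.2 along u from S, so Z = 49.2·u = (36.27, 33.24). Tangency of A1 to both parallel lines with radius 3.3 puts L and K at S ± 3.3·n: L = (-2.229, 2.433), K = (2.229, -2.433). Equal radii place M and F the same way about Z: M = Z + 3.3·n = (34.04, 35.67), F = Z − 3.3·n = (38.50, 30.81). Then cos ∠MLF = LM·LF / (|LM||LF|), giving 7.640°.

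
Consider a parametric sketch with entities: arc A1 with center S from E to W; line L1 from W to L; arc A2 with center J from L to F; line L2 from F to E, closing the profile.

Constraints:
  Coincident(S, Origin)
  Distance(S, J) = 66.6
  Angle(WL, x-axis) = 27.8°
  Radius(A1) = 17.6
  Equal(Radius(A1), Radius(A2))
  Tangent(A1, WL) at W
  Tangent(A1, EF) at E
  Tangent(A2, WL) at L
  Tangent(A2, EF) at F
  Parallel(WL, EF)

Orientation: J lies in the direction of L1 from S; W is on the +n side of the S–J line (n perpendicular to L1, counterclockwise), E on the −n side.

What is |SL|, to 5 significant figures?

68.886

Tangency of A1 to both parallel lines with radius 17.6 puts W and E at S ± 17.6·n: W = (-8.2084, 15.569), E = (8.2084, -15.569). Equal radii place L and F the same way about J: L = J + 17.6·n = (50.705, 46.630), F = J − 17.6·n = (67.121, 15.493). Then |SL| = |L − S| = 68.886.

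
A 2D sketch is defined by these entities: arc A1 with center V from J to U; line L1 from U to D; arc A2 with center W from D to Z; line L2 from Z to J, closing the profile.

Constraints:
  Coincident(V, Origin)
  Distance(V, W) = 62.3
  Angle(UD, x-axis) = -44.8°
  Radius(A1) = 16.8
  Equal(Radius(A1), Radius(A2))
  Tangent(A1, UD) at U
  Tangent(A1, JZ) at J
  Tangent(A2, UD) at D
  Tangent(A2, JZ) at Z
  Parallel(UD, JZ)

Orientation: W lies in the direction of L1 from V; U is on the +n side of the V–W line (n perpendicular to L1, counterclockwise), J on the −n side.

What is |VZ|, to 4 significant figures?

64.53

The slot axis is L1's direction at -44.8°, so u = (cos -44.8°, sin -44.8°) = (0.7096, -0.7046) and n = (−sin -44.8°, cos -44.8°) = (0.7046, 0.7096). V is at the origin and W lies 62.3 along u from V, so W = 62.3·u = (44.21, -43.90). Tangency of A1 to both parallel lines with radius 16.8 puts U and J at V ± 16.8·n: U = (11.84, 11.92), J = (-11.84, -11.92). Equal radii place D and Z the same way about W: D = W + 16.8·n = (56.04, -31.98), Z = W − 16.8·n = (32.37, -55.82). Then |VZ| = |Z − V| = 64.53.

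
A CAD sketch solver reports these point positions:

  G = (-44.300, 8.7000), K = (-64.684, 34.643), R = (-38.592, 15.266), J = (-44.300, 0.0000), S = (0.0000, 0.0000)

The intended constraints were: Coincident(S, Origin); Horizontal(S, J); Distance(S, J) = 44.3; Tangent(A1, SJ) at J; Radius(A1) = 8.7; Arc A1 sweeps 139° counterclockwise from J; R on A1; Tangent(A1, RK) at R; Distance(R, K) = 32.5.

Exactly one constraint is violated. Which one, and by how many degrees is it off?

Tangent(A1, RK) at R — off by 4.40°.

S = (0.00, 0.00) ✓; S.y = 0.00, J.y = 0.00 ✓; |SJ| = 44.30 ✓; ∠(GJ, JS) = 90.00° ✓; |GJ| = 8.700 ✓; bearing(G→R) − bearing(G→J) = 139.0° ✓; |GR| = 8.700 ✓; ∠(GR, RK) = 85.60° ✗; |RK| = 32.50 ✓.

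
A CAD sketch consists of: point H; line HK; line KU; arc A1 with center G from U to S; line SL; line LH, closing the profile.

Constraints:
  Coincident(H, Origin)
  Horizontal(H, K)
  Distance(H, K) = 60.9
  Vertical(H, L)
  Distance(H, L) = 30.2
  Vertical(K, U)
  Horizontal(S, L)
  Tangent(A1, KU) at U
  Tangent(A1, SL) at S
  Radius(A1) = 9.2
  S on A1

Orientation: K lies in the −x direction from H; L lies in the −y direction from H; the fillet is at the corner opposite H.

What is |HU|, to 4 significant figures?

64.42

H is at the origin; HK is horizontal with |HK| = 60.9 and K on the −x side, so K = (-60.90, 0.000). HL is vertical with |HL| = 30.2 and L on the −y side, so L = (0.000, -30.20). The virtual corner opposite H is at (-60.90, -30.20). The tangent condition forces GU to be normal to KU and since A1 is tangent to SL there, GS ⟂ SL, with radius 9.2, so the center G sits 9.2 in from both sides at G = (-51.70, -21.00). That places the tangent points at U = (-60.90, -21.00) on KU and S = (-51.70, -30.20) on SL. Then |HU| = |U − H| = 64.42.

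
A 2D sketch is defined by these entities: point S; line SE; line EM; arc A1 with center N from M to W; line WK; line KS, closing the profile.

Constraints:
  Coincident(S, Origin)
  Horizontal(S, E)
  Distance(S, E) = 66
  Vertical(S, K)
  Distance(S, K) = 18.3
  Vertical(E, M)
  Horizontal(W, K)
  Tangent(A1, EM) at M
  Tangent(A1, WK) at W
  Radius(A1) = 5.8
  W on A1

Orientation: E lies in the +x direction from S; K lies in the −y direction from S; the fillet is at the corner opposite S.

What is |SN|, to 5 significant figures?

61.484

S is at the origin; S and E share the same y with |SE| = 66.0 and E on the +x side, so E = (66.000, 0.0000). SK is vertical with |SK| = 18.3 and K on the −y side, so K = (0.0000, -18.300). The virtual corner opposite S is at (66.000, -18.300). Since A1 is tangent to EM there, NM ⟂ EM and the tangent condition forces NW to be normal to WK, with radius 5.8, so the center N sits 5.8 in from both sides at N = (60.200, -12.500). Then |SN| = |N − S| = 61.484.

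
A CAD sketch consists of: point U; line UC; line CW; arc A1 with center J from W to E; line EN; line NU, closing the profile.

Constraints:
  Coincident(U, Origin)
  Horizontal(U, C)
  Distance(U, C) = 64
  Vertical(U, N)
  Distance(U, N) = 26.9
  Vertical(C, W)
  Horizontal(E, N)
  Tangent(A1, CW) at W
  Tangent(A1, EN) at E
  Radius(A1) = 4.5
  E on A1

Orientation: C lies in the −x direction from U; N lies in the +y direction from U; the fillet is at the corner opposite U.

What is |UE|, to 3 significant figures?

65.3

U is at the origin; U and C share the same y with |UC| = 64.0 and C on the −x side, so C = (-64.0, 0.00). U and N share the same x with |UN| = 26.9 and N on the +y side, so N = (0.00, 26.9). The virtual corner opposite U is at (-64.0, 26.9). A1 meets CW tangentially, so JW is at right angles to CW and since A1 is tangent to EN there, JE ⟂ EN, with radius 4.5, so the center J sits 4.5 in from both sides at J = (-59.5, 22.4). That places the tangent points at W = (-64.0, 22.4) on CW and E = (-59.5, 26.9) on EN. Then |UE| = |E − U| = 65.3.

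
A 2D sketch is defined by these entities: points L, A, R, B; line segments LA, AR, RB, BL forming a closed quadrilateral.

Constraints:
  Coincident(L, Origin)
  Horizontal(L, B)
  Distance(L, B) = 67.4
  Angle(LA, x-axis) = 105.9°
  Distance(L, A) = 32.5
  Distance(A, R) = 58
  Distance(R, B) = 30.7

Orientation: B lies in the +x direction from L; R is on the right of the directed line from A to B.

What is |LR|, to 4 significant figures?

37.23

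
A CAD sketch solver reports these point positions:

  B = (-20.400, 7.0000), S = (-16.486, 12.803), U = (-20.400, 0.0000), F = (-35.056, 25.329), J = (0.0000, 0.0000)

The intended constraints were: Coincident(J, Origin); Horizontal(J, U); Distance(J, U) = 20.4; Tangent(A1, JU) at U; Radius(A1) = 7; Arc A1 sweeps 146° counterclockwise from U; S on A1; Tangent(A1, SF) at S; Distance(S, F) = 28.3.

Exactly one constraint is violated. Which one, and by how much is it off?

Distance(S, F) = 28.3 — off by 5.90.

J = (0.00, 0.00) ✓; J.y = 0.00, U.y = 0.00 ✓; |JU| = 20.40 ✓; ∠(BU, UJ) = 90.00° ✓; |BU| = 7.000 ✓; bearing(B→S) − bearing(B→U) = 146.0° ✓; |BS| = 7.000 ✓; ∠(BS, SF) = 90.00° ✓; |SF| = 22.40 ✗.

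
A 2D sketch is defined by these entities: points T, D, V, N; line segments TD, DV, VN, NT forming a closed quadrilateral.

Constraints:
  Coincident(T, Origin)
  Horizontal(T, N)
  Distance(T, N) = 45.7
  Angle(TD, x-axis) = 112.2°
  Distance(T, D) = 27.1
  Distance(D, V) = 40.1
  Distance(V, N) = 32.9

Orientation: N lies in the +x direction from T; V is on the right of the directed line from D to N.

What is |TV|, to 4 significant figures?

15.36

Checks: |DV| = 40.10 ✓; |VN| = 32.90 ✓.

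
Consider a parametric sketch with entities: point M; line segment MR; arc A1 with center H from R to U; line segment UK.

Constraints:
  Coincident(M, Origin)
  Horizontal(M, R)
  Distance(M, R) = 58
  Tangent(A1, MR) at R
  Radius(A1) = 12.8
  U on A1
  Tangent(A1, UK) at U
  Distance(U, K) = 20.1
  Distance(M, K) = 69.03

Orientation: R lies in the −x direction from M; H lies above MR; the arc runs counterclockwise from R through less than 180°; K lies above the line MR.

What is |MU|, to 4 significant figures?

51.37

M is at the origin; MR is horizontal with |MR| = 58.0 and R on the −x side, so R = (-58.00, 0.000). The tangent condition forces HR to be normal to MR, so H = R + (0, 12.8) = (-58.00, 12.80). Since HU ⟂ UK (tangency), |HK| = √(12.8² + 20.1²) = 23.83 regardless of where U sits on A1. So K lies on both circle(M, 69.03) and circle(H, 23.83); the above-MR intersection is K = (-58.51, 36.62). U is the foot of the tangent from K: U = (-47.35, 19.91).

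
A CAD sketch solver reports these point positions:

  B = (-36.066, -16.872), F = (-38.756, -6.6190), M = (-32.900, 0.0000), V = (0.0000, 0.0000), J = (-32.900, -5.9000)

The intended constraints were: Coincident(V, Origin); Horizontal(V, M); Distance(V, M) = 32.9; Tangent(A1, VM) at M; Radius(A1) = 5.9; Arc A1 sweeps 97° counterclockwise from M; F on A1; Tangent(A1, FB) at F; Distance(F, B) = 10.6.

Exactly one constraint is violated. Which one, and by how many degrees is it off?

Tangent(A1, FB) at F — off by 7.70°.

V = (0.00, 0.00) ✓; V.y = 0.00, M.y = 0.00 ✓; |VM| = 32.90 ✓; ∠(JM, MV) = 90.00° ✓; |JM| = 5.900 ✓; bearing(J→F) − bearing(J→M) = 97.00° ✓; |JF| = 5.900 ✓; ∠(JF, FB) = 82.30° ✗; |FB| = 10.60 ✓.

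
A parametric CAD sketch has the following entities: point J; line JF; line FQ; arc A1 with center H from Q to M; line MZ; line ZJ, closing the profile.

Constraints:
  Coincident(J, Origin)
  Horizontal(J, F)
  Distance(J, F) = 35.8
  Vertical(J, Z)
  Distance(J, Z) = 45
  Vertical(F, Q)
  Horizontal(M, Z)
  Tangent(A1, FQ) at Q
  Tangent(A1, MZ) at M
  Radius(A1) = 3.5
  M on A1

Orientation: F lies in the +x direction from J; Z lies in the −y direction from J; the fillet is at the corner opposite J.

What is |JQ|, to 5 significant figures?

54.808

The virtual corner opposite J is at (35.800, -45.000). Tangency of A1 to FQ means the radius HQ is perpendicular to FQ and tangency of A1 to MZ means the radius HM is perpendicular to MZ, with radius 3.5, so the center H sits 3.5 in from both sides at H = (32.300, -41.500). That places the tangent points at Q = (35.800, -41.500) on FQ and M = (32.300, -45.000) on MZ. Then |JQ| = |Q − J| = 54.808.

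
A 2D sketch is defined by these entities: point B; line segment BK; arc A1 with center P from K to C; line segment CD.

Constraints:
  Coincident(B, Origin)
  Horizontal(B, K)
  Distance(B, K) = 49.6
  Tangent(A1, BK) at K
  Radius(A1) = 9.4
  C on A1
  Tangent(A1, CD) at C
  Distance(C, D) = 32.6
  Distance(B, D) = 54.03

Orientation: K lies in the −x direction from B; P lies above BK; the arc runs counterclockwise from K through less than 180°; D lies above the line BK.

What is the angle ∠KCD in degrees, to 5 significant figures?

138.91°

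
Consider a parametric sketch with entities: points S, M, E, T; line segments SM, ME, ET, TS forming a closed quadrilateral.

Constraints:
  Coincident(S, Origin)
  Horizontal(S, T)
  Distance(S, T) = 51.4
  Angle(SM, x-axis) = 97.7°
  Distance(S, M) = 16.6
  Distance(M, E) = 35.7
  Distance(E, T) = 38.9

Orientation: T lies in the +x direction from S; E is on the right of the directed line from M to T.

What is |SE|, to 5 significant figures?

21.202

S is at the origin; ST is horizontal with |ST| = 51.4 and T in +x, so T = (51.4, 0). SM runs at 97.7° with |SM| = 16.6, so M = (-2.2242, 16.450). E is determined by |ME| = 35.7 and |ET| = 38.9 together: it lies at the intersection of circle(M, 35.7) and circle(T, 38.9). With |MT| = 56.091, the foot of the radical line on MT is 25.917 from M and the perpendicular offset is √(35.7² − 25.917²) = 24.552. Taking the right-of-MT solution: E = (15.353, -14.623).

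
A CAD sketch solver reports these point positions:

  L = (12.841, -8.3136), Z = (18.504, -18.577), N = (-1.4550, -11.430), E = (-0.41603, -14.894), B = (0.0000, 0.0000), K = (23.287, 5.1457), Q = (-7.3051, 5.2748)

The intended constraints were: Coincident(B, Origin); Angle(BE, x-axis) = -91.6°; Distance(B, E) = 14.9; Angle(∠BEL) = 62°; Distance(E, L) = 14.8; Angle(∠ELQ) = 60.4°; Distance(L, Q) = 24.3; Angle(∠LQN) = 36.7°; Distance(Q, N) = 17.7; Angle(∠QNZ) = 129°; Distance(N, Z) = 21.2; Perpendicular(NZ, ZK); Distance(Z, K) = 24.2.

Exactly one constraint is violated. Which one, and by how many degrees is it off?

Perpendicular(NZ, ZK) — off by 8.30°.

B = (0.00, 0.00) ✓; BE at -91.60° ✓; |BE| = 14.90 ✓; ∠BEL = 62.00° ✓; |EL| = 14.80 ✓; ∠ELQ = 60.40° ✓; |LQ| = 24.30 ✓; ∠LQN = 36.70° ✓; |QN| = 17.70 ✓; ∠QNZ = 129.0° ✓; |NZ| = 21.20 ✓; ∠(NZ, ZK) = 98.30° ✗; |ZK| = 24.20 ✓.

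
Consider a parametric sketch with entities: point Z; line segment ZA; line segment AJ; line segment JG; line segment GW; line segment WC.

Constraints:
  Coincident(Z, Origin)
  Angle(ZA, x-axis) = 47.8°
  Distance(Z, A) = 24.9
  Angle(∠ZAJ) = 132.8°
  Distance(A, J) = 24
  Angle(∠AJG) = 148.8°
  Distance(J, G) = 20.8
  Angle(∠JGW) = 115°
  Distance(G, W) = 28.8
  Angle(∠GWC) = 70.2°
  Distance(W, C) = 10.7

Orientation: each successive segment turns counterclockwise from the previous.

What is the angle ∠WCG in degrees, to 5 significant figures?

88.004°

Z is at the origin; ZA runs at 47.8° with length 24.9, so A = (16.726, 18.446). ∠ZAJ = 132.8° gives AJ at 95.000° from the x-axis; with |AJ| = 24.0, J = (14.634, 42.355). ∠AJG = 148.8° gives JG at 126.20° from the x-axis; with |JG| = 20.8, G = (2.3495, 59.139). ∠JGW = 115.0° gives GW at -168.80° from the x-axis; with |GW| = 28.8, W = (-25.902, 53.546). ∠GWC = 70.2° gives WC at -59.000° from the x-axis; with |WC| = 10.7, C = (-20.391, 44.374). Then cos ∠WCG = CW·CG / (|CW||CG|), giving 88.004°.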